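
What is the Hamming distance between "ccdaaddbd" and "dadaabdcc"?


Comparing "ccdaaddbd" and "dadaabdcc" position by position:
  Position 0: 'c' vs 'd' => differ
  Position 1: 'c' vs 'a' => differ
  Position 2: 'd' vs 'd' => same
  Position 3: 'a' vs 'a' => same
  Position 4: 'a' vs 'a' => same
  Position 5: 'd' vs 'b' => differ
  Position 6: 'd' vs 'd' => same
  Position 7: 'b' vs 'c' => differ
  Position 8: 'd' vs 'c' => differ
Total differences (Hamming distance): 5

5


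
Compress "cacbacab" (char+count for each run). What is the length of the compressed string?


Input: cacbacab
Runs:
  'c' x 1 => "c1"
  'a' x 1 => "a1"
  'c' x 1 => "c1"
  'b' x 1 => "b1"
  'a' x 1 => "a1"
  'c' x 1 => "c1"
  'a' x 1 => "a1"
  'b' x 1 => "b1"
Compressed: "c1a1c1b1a1c1a1b1"
Compressed length: 16

16


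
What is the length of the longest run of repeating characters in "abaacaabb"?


Input: "abaacaabb"
Scanning for longest run:
  Position 1 ('b'): new char, reset run to 1
  Position 2 ('a'): new char, reset run to 1
  Position 3 ('a'): continues run of 'a', length=2
  Position 4 ('c'): new char, reset run to 1
  Position 5 ('a'): new char, reset run to 1
  Position 6 ('a'): continues run of 'a', length=2
  Position 7 ('b'): new char, reset run to 1
  Position 8 ('b'): continues run of 'b', length=2
Longest run: 'a' with length 2

2


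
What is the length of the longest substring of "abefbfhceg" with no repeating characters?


Input: "abefbfhceg"
Sliding window (track last position of each char):
  Position 0 ('a'): window [0,0] length 1 -- new best
  Position 1 ('b'): window [0,1] length 2 -- new best
  Position 2 ('e'): window [0,2] length 3 -- new best
  Position 3 ('f'): window [0,3] length 4 -- new best
  Position 4 ('b'): repeat (last at 1), move window start to 2
  Position 4 ('b'): window [2,4] length 3
  Position 5 ('f'): repeat (last at 3), move window start to 4
  Position 5 ('f'): window [4,5] length 2
  Position 6 ('h'): window [4,6] length 3
  Position 7 ('c'): window [4,7] length 4
  Position 8 ('e'): window [4,8] length 5 -- new best
  Position 9 ('g'): window [4,9] length 6 -- new best
Longest substring with no repeats: "bfhceg" with length 6

6


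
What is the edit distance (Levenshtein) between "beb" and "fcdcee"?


Computing edit distance: "beb" -> "fcdcee"
DP table:
           f    c    d    c    e    e
      0    1    2    3    4    5    6
  b   1    1    2    3    4    5    6
  e   2    2    2    3    4    4    5
  b   3    3    3    3    4    5    5
Edit distance = dp[3][6] = 5

5


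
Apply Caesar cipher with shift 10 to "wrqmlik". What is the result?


Caesar cipher: shift "wrqmlik" by 10
  'w' (pos 22) + 10 = pos 6 = 'g'
  'r' (pos 17) + 10 = pos 1 = 'b'
  'q' (pos 16) + 10 = pos 0 = 'a'
  'm' (pos 12) + 10 = pos 22 = 'w'
  'l' (pos 11) + 10 = pos 21 = 'v'
  'i' (pos 8) + 10 = pos 18 = 's'
  'k' (pos 10) + 10 = pos 20 = 'u'
Result: gbawvsu

gbawvsu


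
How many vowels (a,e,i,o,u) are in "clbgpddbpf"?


Input: clbgpddbpf
Checking each character:
  'c' at position 0: consonant
  'l' at position 1: consonant
  'b' at position 2: consonant
  'g' at position 3: consonant
  'p' at position 4: consonant
  'd' at position 5: consonant
  'd' at position 6: consonant
  'b' at position 7: consonant
  'p' at position 8: consonant
  'f' at position 9: consonant
Total vowels: 0

0


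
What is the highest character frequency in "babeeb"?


Input: babeeb
Character counts:
  'a': 1
  'b': 3
  'e': 2
Maximum frequency: 3

3


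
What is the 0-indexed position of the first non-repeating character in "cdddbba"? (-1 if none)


Input: cdddbba
Character frequencies:
  'a': 1
  'b': 2
  'c': 1
  'd': 3
Scanning left to right for freq == 1:
  Position 0 ('c'): unique! => answer = 0

0


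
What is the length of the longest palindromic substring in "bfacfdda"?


Input: "bfacfdda"
Checking substrings for palindromes:
  [5:7] "dd" (len 2) => palindrome
Longest palindromic substring: "dd" with length 2

2


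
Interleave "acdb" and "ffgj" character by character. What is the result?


Interleaving "acdb" and "ffgj":
  Position 0: 'a' from first, 'f' from second => "af"
  Position 1: 'c' from first, 'f' from second => "cf"
  Position 2: 'd' from first, 'g' from second => "dg"
  Position 3: 'b' from first, 'j' from second => "bj"
Result: afcfdgbj

afcfdgbj


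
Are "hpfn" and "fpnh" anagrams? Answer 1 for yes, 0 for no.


Strings: "hpfn", "fpnh"
Sorted first:  fhnp
Sorted second: fhnp
Sorted forms match => anagrams

1


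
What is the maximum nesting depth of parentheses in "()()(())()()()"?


Input: "()()(())()()()"
Tracking depth:
  Position 0 '(': depth becomes 1
  Position 1 ')': depth becomes 0
  Position 2 '(': depth becomes 1
  Position 3 ')': depth becomes 0
  Position 4 '(': depth becomes 1
  Position 5 '(': depth becomes 2
  Position 6 ')': depth becomes 1
  Position 7 ')': depth becomes 0
  Position 8 '(': depth becomes 1
  Position 9 ')': depth becomes 0
  Position 10 '(': depth becomes 1
  Position 11 ')': depth becomes 0
  Position 12 '(': depth becomes 1
  Position 13 ')': depth becomes 0
Maximum depth reached: 2

2


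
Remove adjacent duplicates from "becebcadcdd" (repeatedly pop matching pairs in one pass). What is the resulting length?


Input: becebcadcdd
Stack-based adjacent duplicate removal:
  Read 'b': push. Stack: b
  Read 'e': push. Stack: be
  Read 'c': push. Stack: bec
  Read 'e': push. Stack: bece
  Read 'b': push. Stack: beceb
  Read 'c': push. Stack: becebc
  Read 'a': push. Stack: becebca
  Read 'd': push. Stack: becebcad
  Read 'c': push. Stack: becebcadc
  Read 'd': push. Stack: becebcadcd
  Read 'd': matches stack top 'd' => pop. Stack: becebcadc
Final stack: "becebcadc" (length 9)

9


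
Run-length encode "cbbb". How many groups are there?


Input: cbbb
Scanning for consecutive runs:
  Group 1: 'c' x 1 (positions 0-0)
  Group 2: 'b' x 3 (positions 1-3)
Total groups: 2

2


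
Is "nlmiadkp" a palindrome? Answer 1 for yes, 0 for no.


Input: nlmiadkp
Reversed: pkdaimln
  Compare pos 0 ('n') with pos 7 ('p'): MISMATCH
  Compare pos 1 ('l') with pos 6 ('k'): MISMATCH
  Compare pos 2 ('m') with pos 5 ('d'): MISMATCH
  Compare pos 3 ('i') with pos 4 ('a'): MISMATCH
Result: not a palindrome

0


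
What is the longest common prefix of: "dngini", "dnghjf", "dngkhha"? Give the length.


Words: dngini, dnghjf, dngkhha
  Position 0: all 'd' => match
  Position 1: all 'n' => match
  Position 2: all 'g' => match
  Position 3: ('i', 'h', 'k') => mismatch, stop
LCP = "dng" (length 3)

3


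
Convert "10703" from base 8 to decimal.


Input: "10703" in base 8
Positional expansion:
  Digit '1' (value 1) x 8^4 = 4096
  Digit '0' (value 0) x 8^3 = 0
  Digit '7' (value 7) x 8^2 = 448
  Digit '0' (value 0) x 8^1 = 0
  Digit '3' (value 3) x 8^0 = 3
Sum = 4547

4547


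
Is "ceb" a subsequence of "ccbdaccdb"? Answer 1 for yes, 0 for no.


Check if "ceb" is a subsequence of "ccbdaccdb"
Greedy scan:
  Position 0 ('c'): matches sub[0] = 'c'
  Position 1 ('c'): no match needed
  Position 2 ('b'): no match needed
  Position 3 ('d'): no match needed
  Position 4 ('a'): no match needed
  Position 5 ('c'): no match needed
  Position 6 ('c'): no match needed
  Position 7 ('d'): no match needed
  Position 8 ('b'): no match needed
Only matched 1/3 characters => not a subsequence

0


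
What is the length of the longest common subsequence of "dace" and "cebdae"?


LCS of "dace" and "cebdae"
DP table:
           c    e    b    d    a    e
      0    0    0    0    0    0    0
  d   0    0    0    0    1    1    1
  a   0    0    0    0    1    2    2
  c   0    1    1    1    1    2    2
  e   0    1    2    2    2    2    3
LCS length = dp[4][6] = 3

3


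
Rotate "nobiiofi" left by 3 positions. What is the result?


Input: "nobiiofi", rotate left by 3
First 3 characters: "nob"
Remaining characters: "iiofi"
Concatenate remaining + first: "iiofi" + "nob" = "iiofinob"

iiofinob


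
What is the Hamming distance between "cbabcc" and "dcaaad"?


Comparing "cbabcc" and "dcaaad" position by position:
  Position 0: 'c' vs 'd' => differ
  Position 1: 'b' vs 'c' => differ
  Position 2: 'a' vs 'a' => same
  Position 3: 'b' vs 'a' => differ
  Position 4: 'c' vs 'a' => differ
  Position 5: 'c' vs 'd' => differ
Total differences (Hamming distance): 5

5


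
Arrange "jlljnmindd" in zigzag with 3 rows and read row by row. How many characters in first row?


Zigzag "jlljnmindd" into 3 rows:
Placing characters:
  'j' => row 0
  'l' => row 1
  'l' => row 2
  'j' => row 1
  'n' => row 0
  'm' => row 1
  'i' => row 2
  'n' => row 1
  'd' => row 0
  'd' => row 1
Rows:
  Row 0: "jnd"
  Row 1: "ljmnd"
  Row 2: "li"
First row length: 3

3


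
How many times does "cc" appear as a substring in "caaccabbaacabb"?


Searching for "cc" in "caaccabbaacabb"
Scanning each position:
  Position 0: "ca" => no
  Position 1: "aa" => no
  Position 2: "ac" => no
  Position 3: "cc" => MATCH
  Position 4: "ca" => no
  Position 5: "ab" => no
  Position 6: "bb" => no
  Position 7: "ba" => no
  Position 8: "aa" => no
  Position 9: "ac" => no
  Position 10: "ca" => no
  Position 11: "ab" => no
  Position 12: "bb" => no
Total occurrences: 1

1


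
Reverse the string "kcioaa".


Input: kcioaa
Reading characters right to left:
  Position 5: 'a'
  Position 4: 'a'
  Position 3: 'o'
  Position 2: 'i'
  Position 1: 'c'
  Position 0: 'k'
Reversed: aaoick

aaoick


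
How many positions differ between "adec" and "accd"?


Comparing "adec" and "accd" position by position:
  Position 0: 'a' vs 'a' => same
  Position 1: 'd' vs 'c' => DIFFER
  Position 2: 'e' vs 'c' => DIFFER
  Position 3: 'c' vs 'd' => DIFFER
Positions that differ: 3

3


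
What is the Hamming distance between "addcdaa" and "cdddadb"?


Comparing "addcdaa" and "cdddadb" position by position:
  Position 0: 'a' vs 'c' => differ
  Position 1: 'd' vs 'd' => same
  Position 2: 'd' vs 'd' => same
  Position 3: 'c' vs 'd' => differ
  Position 4: 'd' vs 'a' => differ
  Position 5: 'a' vs 'd' => differ
  Position 6: 'a' vs 'b' => differ
Total differences (Hamming distance): 5

5


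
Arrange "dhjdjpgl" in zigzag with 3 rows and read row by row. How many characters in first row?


Zigzag "dhjdjpgl" into 3 rows:
Placing characters:
  'd' => row 0
  'h' => row 1
  'j' => row 2
  'd' => row 1
  'j' => row 0
  'p' => row 1
  'g' => row 2
  'l' => row 1
Rows:
  Row 0: "dj"
  Row 1: "hdpl"
  Row 2: "jg"
First row length: 2

2


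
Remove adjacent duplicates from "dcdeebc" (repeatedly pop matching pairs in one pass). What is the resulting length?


Input: dcdeebc
Stack-based adjacent duplicate removal:
  Read 'd': push. Stack: d
  Read 'c': push. Stack: dc
  Read 'd': push. Stack: dcd
  Read 'e': push. Stack: dcde
  Read 'e': matches stack top 'e' => pop. Stack: dcd
  Read 'b': push. Stack: dcdb
  Read 'c': push. Stack: dcdbc
Final stack: "dcdbc" (length 5)

5


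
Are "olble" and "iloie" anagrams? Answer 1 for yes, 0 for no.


Strings: "olble", "iloie"
Sorted first:  bello
Sorted second: eiilo
Differ at position 0: 'b' vs 'e' => not anagrams

0


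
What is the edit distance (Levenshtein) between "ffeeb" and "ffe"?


Computing edit distance: "ffeeb" -> "ffe"
DP table:
           f    f    e
      0    1    2    3
  f   1    0    1    2
  f   2    1    0    1
  e   3    2    1    0
  e   4    3    2    1
  b   5    4    3    2
Edit distance = dp[5][3] = 2

2


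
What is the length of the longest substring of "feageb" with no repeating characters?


Input: "feageb"
Sliding window (track last position of each char):
  Position 0 ('f'): window [0,0] length 1 -- new best
  Position 1 ('e'): window [0,1] length 2 -- new best
  Position 2 ('a'): window [0,2] length 3 -- new best
  Position 3 ('g'): window [0,3] length 4 -- new best
  Position 4 ('e'): repeat (last at 1), move window start to 2
  Position 4 ('e'): window [2,4] length 3
  Position 5 ('b'): window [2,5] length 4
Longest substring with no repeats: "feag" with length 4

4


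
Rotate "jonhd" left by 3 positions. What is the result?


Input: "jonhd", rotate left by 3
First 3 characters: "jon"
Remaining characters: "hd"
Concatenate remaining + first: "hd" + "jon" = "hdjon"

hdjon


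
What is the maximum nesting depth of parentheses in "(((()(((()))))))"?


Input: "(((()(((()))))))"
Tracking depth:
  Position 0 '(': depth becomes 1
  Position 1 '(': depth becomes 2
  Position 2 '(': depth becomes 3
  Position 3 '(': depth becomes 4
  Position 4 ')': depth becomes 3
  Position 5 '(': depth becomes 4
  Position 6 '(': depth becomes 5
  Position 7 '(': depth becomes 6
  Position 8 '(': depth becomes 7
  Position 9 ')': depth becomes 6
  Position 10 ')': depth becomes 5
  Position 11 ')': depth becomes 4
  Position 12 ')': depth becomes 3
  Position 13 ')': depth becomes 2
  Position 14 ')': depth becomes 1
  Position 15 ')': depth becomes 0
Maximum depth reached: 7

7


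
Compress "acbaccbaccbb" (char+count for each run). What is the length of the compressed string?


Input: acbaccbaccbb
Runs:
  'a' x 1 => "a1"
  'c' x 1 => "c1"
  'b' x 1 => "b1"
  'a' x 1 => "a1"
  'c' x 2 => "c2"
  'b' x 1 => "b1"
  'a' x 1 => "a1"
  'c' x 2 => "c2"
  'b' x 2 => "b2"
Compressed: "a1c1b1a1c2b1a1c2b2"
Compressed length: 18

18


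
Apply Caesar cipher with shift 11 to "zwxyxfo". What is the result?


Caesar cipher: shift "zwxyxfo" by 11
  'z' (pos 25) + 11 = pos 10 = 'k'
  'w' (pos 22) + 11 = pos 7 = 'h'
  'x' (pos 23) + 11 = pos 8 = 'i'
  'y' (pos 24) + 11 = pos 9 = 'j'
  'x' (pos 23) + 11 = pos 8 = 'i'
  'f' (pos 5) + 11 = pos 16 = 'q'
  'o' (pos 14) + 11 = pos 25 = 'z'
Result: khijiqz

khijiqz


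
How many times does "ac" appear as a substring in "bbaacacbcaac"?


Searching for "ac" in "bbaacacbcaac"
Scanning each position:
  Position 0: "bb" => no
  Position 1: "ba" => no
  Position 2: "aa" => no
  Position 3: "ac" => MATCH
  Position 4: "ca" => no
  Position 5: "ac" => MATCH
  Position 6: "cb" => no
  Position 7: "bc" => no
  Position 8: "ca" => no
  Position 9: "aa" => no
  Position 10: "ac" => MATCH
Total occurrences: 3

3


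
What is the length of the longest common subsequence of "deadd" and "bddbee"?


LCS of "deadd" and "bddbee"
DP table:
           b    d    d    b    e    e
      0    0    0    0    0    0    0
  d   0    0    1    1    1    1    1
  e   0    0    1    1    1    2    2
  a   0    0    1    1    1    2    2
  d   0    0    1    2    2    2    2
  d   0    0    1    2    2    2    2
LCS length = dp[5][6] = 2

2


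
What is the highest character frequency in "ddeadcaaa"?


Input: ddeadcaaa
Character counts:
  'a': 4
  'c': 1
  'd': 3
  'e': 1
Maximum frequency: 4

4


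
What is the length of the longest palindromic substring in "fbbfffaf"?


Input: "fbbfffaf"
Checking substrings for palindromes:
  [0:4] "fbbf" (len 4) => palindrome
  [3:6] "fff" (len 3) => palindrome
  [5:8] "faf" (len 3) => palindrome
  [1:3] "bb" (len 2) => palindrome
  [3:5] "ff" (len 2) => palindrome
  [4:6] "ff" (len 2) => palindrome
Longest palindromic substring: "fbbf" with length 4

4


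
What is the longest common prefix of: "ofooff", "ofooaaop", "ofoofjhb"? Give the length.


Words: ofooff, ofooaaop, ofoofjhb
  Position 0: all 'o' => match
  Position 1: all 'f' => match
  Position 2: all 'o' => match
  Position 3: all 'o' => match
  Position 4: ('f', 'a', 'f') => mismatch, stop
LCP = "ofoo" (length 4)

4


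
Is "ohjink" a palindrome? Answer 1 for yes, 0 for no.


Input: ohjink
Reversed: knijho
  Compare pos 0 ('o') with pos 5 ('k'): MISMATCH
  Compare pos 1 ('h') with pos 4 ('n'): MISMATCH
  Compare pos 2 ('j') with pos 3 ('i'): MISMATCH
Result: not a palindrome

0


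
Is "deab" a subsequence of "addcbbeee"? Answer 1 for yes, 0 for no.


Check if "deab" is a subsequence of "addcbbeee"
Greedy scan:
  Position 0 ('a'): no match needed
  Position 1 ('d'): matches sub[0] = 'd'
  Position 2 ('d'): no match needed
  Position 3 ('c'): no match needed
  Position 4 ('b'): no match needed
  Position 5 ('b'): no match needed
  Position 6 ('e'): matches sub[1] = 'e'
  Position 7 ('e'): no match needed
  Position 8 ('e'): no match needed
Only matched 2/4 characters => not a subsequence

0


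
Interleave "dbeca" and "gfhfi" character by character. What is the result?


Interleaving "dbeca" and "gfhfi":
  Position 0: 'd' from first, 'g' from second => "dg"
  Position 1: 'b' from first, 'f' from second => "bf"
  Position 2: 'e' from first, 'h' from second => "eh"
  Position 3: 'c' from first, 'f' from second => "cf"
  Position 4: 'a' from first, 'i' from second => "ai"
Result: dgbfehcfai

dgbfehcfai


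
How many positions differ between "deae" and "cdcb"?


Comparing "deae" and "cdcb" position by position:
  Position 0: 'd' vs 'c' => DIFFER
  Position 1: 'e' vs 'd' => DIFFER
  Position 2: 'a' vs 'c' => DIFFER
  Position 3: 'e' vs 'b' => DIFFER
Positions that differ: 4

4


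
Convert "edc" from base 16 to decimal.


Input: "edc" in base 16
Positional expansion:
  Digit 'e' (value 14) x 16^2 = 3584
  Digit 'd' (value 13) x 16^1 = 208
  Digit 'c' (value 12) x 16^0 = 12
Sum = 3804

3804


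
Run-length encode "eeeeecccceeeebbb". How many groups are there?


Input: eeeeecccceeeebbb
Scanning for consecutive runs:
  Group 1: 'e' x 5 (positions 0-4)
  Group 2: 'c' x 4 (positions 5-8)
  Group 3: 'e' x 4 (positions 9-12)
  Group 4: 'b' x 3 (positions 13-15)
Total groups: 4

4


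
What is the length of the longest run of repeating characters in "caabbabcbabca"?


Input: "caabbabcbabca"
Scanning for longest run:
  Position 1 ('a'): new char, reset run to 1
  Position 2 ('a'): continues run of 'a', length=2
  Position 3 ('b'): new char, reset run to 1
  Position 4 ('b'): continues run of 'b', length=2
  Position 5 ('a'): new char, reset run to 1
  Position 6 ('b'): new char, reset run to 1
  Position 7 ('c'): new char, reset run to 1
  Position 8 ('b'): new char, reset run to 1
  Position 9 ('a'): new char, reset run to 1
  Position 10 ('b'): new char, reset run to 1
  Position 11 ('c'): new char, reset run to 1
  Position 12 ('a'): new char, reset run to 1
Longest run: 'a' with length 2

2


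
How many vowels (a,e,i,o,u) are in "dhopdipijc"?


Input: dhopdipijc
Checking each character:
  'd' at position 0: consonant
  'h' at position 1: consonant
  'o' at position 2: vowel (running total: 1)
  'p' at position 3: consonant
  'd' at position 4: consonant
  'i' at position 5: vowel (running total: 2)
  'p' at position 6: consonant
  'i' at position 7: vowel (running total: 3)
  'j' at position 8: consonant
  'c' at position 9: consonant
Total vowels: 3

3


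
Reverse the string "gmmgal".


Input: gmmgal
Reading characters right to left:
  Position 5: 'l'
  Position 4: 'a'
  Position 3: 'g'
  Position 2: 'm'
  Position 1: 'm'
  Position 0: 'g'
Reversed: lagmmg

lagmmg


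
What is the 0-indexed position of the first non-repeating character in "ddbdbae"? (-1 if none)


Input: ddbdbae
Character frequencies:
  'a': 1
  'b': 2
  'd': 3
  'e': 1
Scanning left to right for freq == 1:
  Position 0 ('d'): freq=3, skip
  Position 1 ('d'): freq=3, skip
  Position 2 ('b'): freq=2, skip
  Position 3 ('d'): freq=3, skip
  Position 4 ('b'): freq=2, skip
  Position 5 ('a'): unique! => answer = 5

5


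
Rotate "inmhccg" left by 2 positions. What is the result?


Input: "inmhccg", rotate left by 2
First 2 characters: "in"
Remaining characters: "mhccg"
Concatenate remaining + first: "mhccg" + "in" = "mhccgin"

mhccgin


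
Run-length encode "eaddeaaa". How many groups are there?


Input: eaddeaaa
Scanning for consecutive runs:
  Group 1: 'e' x 1 (positions 0-0)
  Group 2: 'a' x 1 (positions 1-1)
  Group 3: 'd' x 2 (positions 2-3)
  Group 4: 'e' x 1 (positions 4-4)
  Group 5: 'a' x 3 (positions 5-7)
Total groups: 5

5


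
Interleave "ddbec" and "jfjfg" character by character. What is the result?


Interleaving "ddbec" and "jfjfg":
  Position 0: 'd' from first, 'j' from second => "dj"
  Position 1: 'd' from first, 'f' from second => "df"
  Position 2: 'b' from first, 'j' from second => "bj"
  Position 3: 'e' from first, 'f' from second => "ef"
  Position 4: 'c' from first, 'g' from second => "cg"
Result: djdfbjefcg

djdfbjefcg


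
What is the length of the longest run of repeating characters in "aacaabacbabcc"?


Input: "aacaabacbabcc"
Scanning for longest run:
  Position 1 ('a'): continues run of 'a', length=2
  Position 2 ('c'): new char, reset run to 1
  Position 3 ('a'): new char, reset run to 1
  Position 4 ('a'): continues run of 'a', length=2
  Position 5 ('b'): new char, reset run to 1
  Position 6 ('a'): new char, reset run to 1
  Position 7 ('c'): new char, reset run to 1
  Position 8 ('b'): new char, reset run to 1
  Position 9 ('a'): new char, reset run to 1
  Position 10 ('b'): new char, reset run to 1
  Position 11 ('c'): new char, reset run to 1
  Position 12 ('c'): continues run of 'c', length=2
Longest run: 'a' with length 2

2


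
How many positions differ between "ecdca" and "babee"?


Comparing "ecdca" and "babee" position by position:
  Position 0: 'e' vs 'b' => DIFFER
  Position 1: 'c' vs 'a' => DIFFER
  Position 2: 'd' vs 'b' => DIFFER
  Position 3: 'c' vs 'e' => DIFFER
  Position 4: 'a' vs 'e' => DIFFER
Positions that differ: 5

5


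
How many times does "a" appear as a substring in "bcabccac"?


Searching for "a" in "bcabccac"
Scanning each position:
  Position 0: "b" => no
  Position 1: "c" => no
  Position 2: "a" => MATCH
  Position 3: "b" => no
  Position 4: "c" => no
  Position 5: "c" => no
  Position 6: "a" => MATCH
  Position 7: "c" => no
Total occurrences: 2

2


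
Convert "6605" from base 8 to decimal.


Input: "6605" in base 8
Positional expansion:
  Digit '6' (value 6) x 8^3 = 3072
  Digit '6' (value 6) x 8^2 = 384
  Digit '0' (value 0) x 8^1 = 0
  Digit '5' (value 5) x 8^0 = 5
Sum = 3461

3461


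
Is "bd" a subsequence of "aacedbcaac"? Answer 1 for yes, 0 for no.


Check if "bd" is a subsequence of "aacedbcaac"
Greedy scan:
  Position 0 ('a'): no match needed
  Position 1 ('a'): no match needed
  Position 2 ('c'): no match needed
  Position 3 ('e'): no match needed
  Position 4 ('d'): no match needed
  Position 5 ('b'): matches sub[0] = 'b'
  Position 6 ('c'): no match needed
  Position 7 ('a'): no match needed
  Position 8 ('a'): no match needed
  Position 9 ('c'): no match needed
Only matched 1/2 characters => not a subsequence

0


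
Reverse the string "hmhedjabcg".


Input: hmhedjabcg
Reading characters right to left:
  Position 9: 'g'
  Position 8: 'c'
  Position 7: 'b'
  Position 6: 'a'
  Position 5: 'j'
  Position 4: 'd'
  Position 3: 'e'
  Position 2: 'h'
  Position 1: 'm'
  Position 0: 'h'
Reversed: gcbajdehmh

gcbajdehmh


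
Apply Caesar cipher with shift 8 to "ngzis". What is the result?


Caesar cipher: shift "ngzis" by 8
  'n' (pos 13) + 8 = pos 21 = 'v'
  'g' (pos 6) + 8 = pos 14 = 'o'
  'z' (pos 25) + 8 = pos 7 = 'h'
  'i' (pos 8) + 8 = pos 16 = 'q'
  's' (pos 18) + 8 = pos 0 = 'a'
Result: vohqa

vohqa


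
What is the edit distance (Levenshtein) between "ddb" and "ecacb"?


Computing edit distance: "ddb" -> "ecacb"
DP table:
           e    c    a    c    b
      0    1    2    3    4    5
  d   1    1    2    3    4    5
  d   2    2    2    3    4    5
  b   3    3    3    3    4    4
Edit distance = dp[3][5] = 4

4


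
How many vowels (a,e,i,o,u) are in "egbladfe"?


Input: egbladfe
Checking each character:
  'e' at position 0: vowel (running total: 1)
  'g' at position 1: consonant
  'b' at position 2: consonant
  'l' at position 3: consonant
  'a' at position 4: vowel (running total: 2)
  'd' at position 5: consonant
  'f' at position 6: consonant
  'e' at position 7: vowel (running total: 3)
Total vowels: 3

3


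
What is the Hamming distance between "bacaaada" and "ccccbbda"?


Comparing "bacaaada" and "ccccbbda" position by position:
  Position 0: 'b' vs 'c' => differ
  Position 1: 'a' vs 'c' => differ
  Position 2: 'c' vs 'c' => same
  Position 3: 'a' vs 'c' => differ
  Position 4: 'a' vs 'b' => differ
  Position 5: 'a' vs 'b' => differ
  Position 6: 'd' vs 'd' => same
  Position 7: 'a' vs 'a' => same
Total differences (Hamming distance): 5

5


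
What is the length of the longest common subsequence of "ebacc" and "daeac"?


LCS of "ebacc" and "daeac"
DP table:
           d    a    e    a    c
      0    0    0    0    0    0
  e   0    0    0    1    1    1
  b   0    0    0    1    1    1
  a   0    0    1    1    2    2
  c   0    0    1    1    2    3
  c   0    0    1    1    2    3
LCS length = dp[5][5] = 3

3


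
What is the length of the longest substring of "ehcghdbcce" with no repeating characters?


Input: "ehcghdbcce"
Sliding window (track last position of each char):
  Position 0 ('e'): window [0,0] length 1 -- new best
  Position 1 ('h'): window [0,1] length 2 -- new best
  Position 2 ('c'): window [0,2] length 3 -- new best
  Position 3 ('g'): window [0,3] length 4 -- new best
  Position 4 ('h'): repeat (last at 1), move window start to 2
  Position 4 ('h'): window [2,4] length 3
  Position 5 ('d'): window [2,5] length 4
  Position 6 ('b'): window [2,6] length 5 -- new best
  Position 7 ('c'): repeat (last at 2), move window start to 3
  Position 7 ('c'): window [3,7] length 5
  Position 8 ('c'): repeat (last at 7), move window start to 8
  Position 8 ('c'): window [8,8] length 1
  Position 9 ('e'): window [8,9] length 2
Longest substring with no repeats: "cghdb" with length 5

5


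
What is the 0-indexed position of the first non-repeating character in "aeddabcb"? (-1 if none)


Input: aeddabcb
Character frequencies:
  'a': 2
  'b': 2
  'c': 1
  'd': 2
  'e': 1
Scanning left to right for freq == 1:
  Position 0 ('a'): freq=2, skip
  Position 1 ('e'): unique! => answer = 1

1


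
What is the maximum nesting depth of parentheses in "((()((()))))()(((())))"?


Input: "((()((()))))()(((())))"
Tracking depth:
  Position 0 '(': depth becomes 1
  Position 1 '(': depth becomes 2
  Position 2 '(': depth becomes 3
  Position 3 ')': depth becomes 2
  Position 4 '(': depth becomes 3
  Position 5 '(': depth becomes 4
  Position 6 '(': depth becomes 5
  Position 7 ')': depth becomes 4
  Position 8 ')': depth becomes 3
  Position 9 ')': depth becomes 2
  Position 10 ')': depth becomes 1
  Position 11 ')': depth becomes 0
  Position 12 '(': depth becomes 1
  Position 13 ')': depth becomes 0
  Position 14 '(': depth becomes 1
  Position 15 '(': depth becomes 2
  Position 16 '(': depth becomes 3
  Position 17 '(': depth becomes 4
  Position 18 ')': depth becomes 3
  Position 19 ')': depth becomes 2
  Position 20 ')': depth becomes 1
  Position 21 ')': depth becomes 0
Maximum depth reached: 5

5


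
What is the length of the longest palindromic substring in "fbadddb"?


Input: "fbadddb"
Checking substrings for palindromes:
  [3:6] "ddd" (len 3) => palindrome
  [3:5] "dd" (len 2) => palindrome
  [4:6] "dd" (len 2) => palindrome
Longest palindromic substring: "ddd" with length 3

3


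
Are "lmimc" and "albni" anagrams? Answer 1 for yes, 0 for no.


Strings: "lmimc", "albni"
Sorted first:  cilmm
Sorted second: abiln
Differ at position 0: 'c' vs 'a' => not anagrams

0


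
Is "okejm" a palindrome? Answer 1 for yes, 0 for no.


Input: okejm
Reversed: mjeko
  Compare pos 0 ('o') with pos 4 ('m'): MISMATCH
  Compare pos 1 ('k') with pos 3 ('j'): MISMATCH
Result: not a palindrome

0


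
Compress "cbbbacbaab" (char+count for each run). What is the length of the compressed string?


Input: cbbbacbaab
Runs:
  'c' x 1 => "c1"
  'b' x 3 => "b3"
  'a' x 1 => "a1"
  'c' x 1 => "c1"
  'b' x 1 => "b1"
  'a' x 2 => "a2"
  'b' x 1 => "b1"
Compressed: "c1b3a1c1b1a2b1"
Compressed length: 14

14


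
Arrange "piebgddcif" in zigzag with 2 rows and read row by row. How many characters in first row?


Zigzag "piebgddcif" into 2 rows:
Placing characters:
  'p' => row 0
  'i' => row 1
  'e' => row 0
  'b' => row 1
  'g' => row 0
  'd' => row 1
  'd' => row 0
  'c' => row 1
  'i' => row 0
  'f' => row 1
Rows:
  Row 0: "pegdi"
  Row 1: "ibdcf"
First row length: 5

5


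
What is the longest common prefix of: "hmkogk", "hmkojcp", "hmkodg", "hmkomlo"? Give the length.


Words: hmkogk, hmkojcp, hmkodg, hmkomlo
  Position 0: all 'h' => match
  Position 1: all 'm' => match
  Position 2: all 'k' => match
  Position 3: all 'o' => match
  Position 4: ('g', 'j', 'd', 'm') => mismatch, stop
LCP = "hmko" (length 4)

4


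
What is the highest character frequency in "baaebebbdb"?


Input: baaebebbdb
Character counts:
  'a': 2
  'b': 5
  'd': 1
  'e': 2
Maximum frequency: 5

5


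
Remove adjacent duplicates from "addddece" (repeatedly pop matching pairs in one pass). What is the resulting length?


Input: addddece
Stack-based adjacent duplicate removal:
  Read 'a': push. Stack: a
  Read 'd': push. Stack: ad
  Read 'd': matches stack top 'd' => pop. Stack: a
  Read 'd': push. Stack: ad
  Read 'd': matches stack top 'd' => pop. Stack: a
  Read 'e': push. Stack: ae
  Read 'c': push. Stack: aec
  Read 'e': push. Stack: aece
Final stack: "aece" (length 4)

4


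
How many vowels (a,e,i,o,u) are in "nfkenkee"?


Input: nfkenkee
Checking each character:
  'n' at position 0: consonant
  'f' at position 1: consonant
  'k' at position 2: consonant
  'e' at position 3: vowel (running total: 1)
  'n' at position 4: consonant
  'k' at position 5: consonant
  'e' at position 6: vowel (running total: 2)
  'e' at position 7: vowel (running total: 3)
Total vowels: 3

3


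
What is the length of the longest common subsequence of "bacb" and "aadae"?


LCS of "bacb" and "aadae"
DP table:
           a    a    d    a    e
      0    0    0    0    0    0
  b   0    0    0    0    0    0
  a   0    1    1    1    1    1
  c   0    1    1    1    1    1
  b   0    1    1    1    1    1
LCS length = dp[4][5] = 1

1


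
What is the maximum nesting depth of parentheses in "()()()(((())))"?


Input: "()()()(((())))"
Tracking depth:
  Position 0 '(': depth becomes 1
  Position 1 ')': depth becomes 0
  Position 2 '(': depth becomes 1
  Position 3 ')': depth becomes 0
  Position 4 '(': depth becomes 1
  Position 5 ')': depth becomes 0
  Position 6 '(': depth becomes 1
  Position 7 '(': depth becomes 2
  Position 8 '(': depth becomes 3
  Position 9 '(': depth becomes 4
  Position 10 ')': depth becomes 3
  Position 11 ')': depth becomes 2
  Position 12 ')': depth becomes 1
  Position 13 ')': depth becomes 0
Maximum depth reached: 4

4


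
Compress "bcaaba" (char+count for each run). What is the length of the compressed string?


Input: bcaaba
Runs:
  'b' x 1 => "b1"
  'c' x 1 => "c1"
  'a' x 2 => "a2"
  'b' x 1 => "b1"
  'a' x 1 => "a1"
Compressed: "b1c1a2b1a1"
Compressed length: 10

10


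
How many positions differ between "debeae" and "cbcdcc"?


Comparing "debeae" and "cbcdcc" position by position:
  Position 0: 'd' vs 'c' => DIFFER
  Position 1: 'e' vs 'b' => DIFFER
  Position 2: 'b' vs 'c' => DIFFER
  Position 3: 'e' vs 'd' => DIFFER
  Position 4: 'a' vs 'c' => DIFFER
  Position 5: 'e' vs 'c' => DIFFER
Positions that differ: 6

6


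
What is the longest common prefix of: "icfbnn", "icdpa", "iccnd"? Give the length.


Words: icfbnn, icdpa, iccnd
  Position 0: all 'i' => match
  Position 1: all 'c' => match
  Position 2: ('f', 'd', 'c') => mismatch, stop
LCP = "ic" (length 2)

2


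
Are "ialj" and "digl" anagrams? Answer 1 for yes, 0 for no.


Strings: "ialj", "digl"
Sorted first:  aijl
Sorted second: dgil
Differ at position 0: 'a' vs 'd' => not anagrams

0


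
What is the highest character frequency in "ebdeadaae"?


Input: ebdeadaae
Character counts:
  'a': 3
  'b': 1
  'd': 2
  'e': 3
Maximum frequency: 3

3


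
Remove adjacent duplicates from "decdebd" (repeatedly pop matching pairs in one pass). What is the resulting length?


Input: decdebd
Stack-based adjacent duplicate removal:
  Read 'd': push. Stack: d
  Read 'e': push. Stack: de
  Read 'c': push. Stack: dec
  Read 'd': push. Stack: decd
  Read 'e': push. Stack: decde
  Read 'b': push. Stack: decdeb
  Read 'd': push. Stack: decdebd
Final stack: "decdebd" (length 7)

7


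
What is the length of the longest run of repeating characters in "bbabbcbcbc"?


Input: "bbabbcbcbc"
Scanning for longest run:
  Position 1 ('b'): continues run of 'b', length=2
  Position 2 ('a'): new char, reset run to 1
  Position 3 ('b'): new char, reset run to 1
  Position 4 ('b'): continues run of 'b', length=2
  Position 5 ('c'): new char, reset run to 1
  Position 6 ('b'): new char, reset run to 1
  Position 7 ('c'): new char, reset run to 1
  Position 8 ('b'): new char, reset run to 1
  Position 9 ('c'): new char, reset run to 1
Longest run: 'b' with length 2

2


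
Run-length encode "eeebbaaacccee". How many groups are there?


Input: eeebbaaacccee
Scanning for consecutive runs:
  Group 1: 'e' x 3 (positions 0-2)
  Group 2: 'b' x 2 (positions 3-4)
  Group 3: 'a' x 3 (positions 5-7)
  Group 4: 'c' x 3 (positions 8-10)
  Group 5: 'e' x 2 (positions 11-12)
Total groups: 5

5


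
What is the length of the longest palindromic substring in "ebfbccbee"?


Input: "ebfbccbee"
Checking substrings for palindromes:
  [3:7] "bccb" (len 4) => palindrome
  [1:4] "bfb" (len 3) => palindrome
  [4:6] "cc" (len 2) => palindrome
  [7:9] "ee" (len 2) => palindrome
Longest palindromic substring: "bccb" with length 4

4


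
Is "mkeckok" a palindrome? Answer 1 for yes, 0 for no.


Input: mkeckok
Reversed: kokcekm
  Compare pos 0 ('m') with pos 6 ('k'): MISMATCH
  Compare pos 1 ('k') with pos 5 ('o'): MISMATCH
  Compare pos 2 ('e') with pos 4 ('k'): MISMATCH
Result: not a palindrome

0


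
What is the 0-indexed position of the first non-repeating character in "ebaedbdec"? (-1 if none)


Input: ebaedbdec
Character frequencies:
  'a': 1
  'b': 2
  'c': 1
  'd': 2
  'e': 3
Scanning left to right for freq == 1:
  Position 0 ('e'): freq=3, skip
  Position 1 ('b'): freq=2, skip
  Position 2 ('a'): unique! => answer = 2

2


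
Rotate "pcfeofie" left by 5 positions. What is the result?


Input: "pcfeofie", rotate left by 5
First 5 characters: "pcfeo"
Remaining characters: "fie"
Concatenate remaining + first: "fie" + "pcfeo" = "fiepcfeo"

fiepcfeo


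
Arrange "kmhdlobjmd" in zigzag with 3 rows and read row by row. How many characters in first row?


Zigzag "kmhdlobjmd" into 3 rows:
Placing characters:
  'k' => row 0
  'm' => row 1
  'h' => row 2
  'd' => row 1
  'l' => row 0
  'o' => row 1
  'b' => row 2
  'j' => row 1
  'm' => row 0
  'd' => row 1
Rows:
  Row 0: "klm"
  Row 1: "mdojd"
  Row 2: "hb"
First row length: 3

3


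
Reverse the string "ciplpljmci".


Input: ciplpljmci
Reading characters right to left:
  Position 9: 'i'
  Position 8: 'c'
  Position 7: 'm'
  Position 6: 'j'
  Position 5: 'l'
  Position 4: 'p'
  Position 3: 'l'
  Position 2: 'p'
  Position 1: 'i'
  Position 0: 'c'
Reversed: icmjlplpic

icmjlplpic


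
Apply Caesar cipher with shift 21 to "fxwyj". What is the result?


Caesar cipher: shift "fxwyj" by 21
  'f' (pos 5) + 21 = pos 0 = 'a'
  'x' (pos 23) + 21 = pos 18 = 's'
  'w' (pos 22) + 21 = pos 17 = 'r'
  'y' (pos 24) + 21 = pos 19 = 't'
  'j' (pos 9) + 21 = pos 4 = 'e'
Result: asrte

asrte


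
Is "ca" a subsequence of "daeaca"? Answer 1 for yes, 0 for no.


Check if "ca" is a subsequence of "daeaca"
Greedy scan:
  Position 0 ('d'): no match needed
  Position 1 ('a'): no match needed
  Position 2 ('e'): no match needed
  Position 3 ('a'): no match needed
  Position 4 ('c'): matches sub[0] = 'c'
  Position 5 ('a'): matches sub[1] = 'a'
All 2 characters matched => is a subsequence

1


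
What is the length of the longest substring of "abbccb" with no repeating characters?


Input: "abbccb"
Sliding window (track last position of each char):
  Position 0 ('a'): window [0,0] length 1 -- new best
  Position 1 ('b'): window [0,1] length 2 -- new best
  Position 2 ('b'): repeat (last at 1), move window start to 2
  Position 2 ('b'): window [2,2] length 1
  Position 3 ('c'): window [2,3] length 2
  Position 4 ('c'): repeat (last at 3), move window start to 4
  Position 4 ('c'): window [4,4] length 1
  Position 5 ('b'): window [4,5] length 2
Longest substring with no repeats: "ab" with length 2

2


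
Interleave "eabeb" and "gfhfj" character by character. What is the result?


Interleaving "eabeb" and "gfhfj":
  Position 0: 'e' from first, 'g' from second => "eg"
  Position 1: 'a' from first, 'f' from second => "af"
  Position 2: 'b' from first, 'h' from second => "bh"
  Position 3: 'e' from first, 'f' from second => "ef"
  Position 4: 'b' from first, 'j' from second => "bj"
Result: egafbhefbj

egafbhefbj


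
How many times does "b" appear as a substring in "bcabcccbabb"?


Searching for "b" in "bcabcccbabb"
Scanning each position:
  Position 0: "b" => MATCH
  Position 1: "c" => no
  Position 2: "a" => no
  Position 3: "b" => MATCH
  Position 4: "c" => no
  Position 5: "c" => no
  Position 6: "c" => no
  Position 7: "b" => MATCH
  Position 8: "a" => no
  Position 9: "b" => MATCH
  Position 10: "b" => MATCH
Total occurrences: 5

5


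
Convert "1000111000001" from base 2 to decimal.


Input: "1000111000001" in base 2
Positional expansion:
  Digit '1' (value 1) x 2^12 = 4096
  Digit '0' (value 0) x 2^11 = 0
  Digit '0' (value 0) x 2^10 = 0
  Digit '0' (value 0) x 2^9 = 0
  Digit '1' (value 1) x 2^8 = 256
  Digit '1' (value 1) x 2^7 = 128
  Digit '1' (value 1) x 2^6 = 64
  Digit '0' (value 0) x 2^5 = 0
  Digit '0' (value 0) x 2^4 = 0
  Digit '0' (value 0) x 2^3 = 0
  Digit '0' (value 0) x 2^2 = 0
  Digit '0' (value 0) x 2^1 = 0
  Digit '1' (value 1) x 2^0 = 1
Sum = 4545

4545


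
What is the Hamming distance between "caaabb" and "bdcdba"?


Comparing "caaabb" and "bdcdba" position by position:
  Position 0: 'c' vs 'b' => differ
  Position 1: 'a' vs 'd' => differ
  Position 2: 'a' vs 'c' => differ
  Position 3: 'a' vs 'd' => differ
  Position 4: 'b' vs 'b' => same
  Position 5: 'b' vs 'a' => differ
Total differences (Hamming distance): 5

5


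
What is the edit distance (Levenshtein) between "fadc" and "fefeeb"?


Computing edit distance: "fadc" -> "fefeeb"
DP table:
           f    e    f    e    e    b
      0    1    2    3    4    5    6
  f   1    0    1    2    3    4    5
  a   2    1    1    2    3    4    5
  d   3    2    2    2    3    4    5
  c   4    3    3    3    3    4    5
Edit distance = dp[4][6] = 5

5


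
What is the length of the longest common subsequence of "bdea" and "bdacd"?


LCS of "bdea" and "bdacd"
DP table:
           b    d    a    c    d
      0    0    0    0    0    0
  b   0    1    1    1    1    1
  d   0    1    2    2    2    2
  e   0    1    2    2    2    2
  a   0    1    2    3    3    3
LCS length = dp[4][5] = 3

3


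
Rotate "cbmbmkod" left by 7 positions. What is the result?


Input: "cbmbmkod", rotate left by 7
First 7 characters: "cbmbmko"
Remaining characters: "d"
Concatenate remaining + first: "d" + "cbmbmko" = "dcbmbmko"

dcbmbmko


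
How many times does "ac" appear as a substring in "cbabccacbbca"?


Searching for "ac" in "cbabccacbbca"
Scanning each position:
  Position 0: "cb" => no
  Position 1: "ba" => no
  Position 2: "ab" => no
  Position 3: "bc" => no
  Position 4: "cc" => no
  Position 5: "ca" => no
  Position 6: "ac" => MATCH
  Position 7: "cb" => no
  Position 8: "bb" => no
  Position 9: "bc" => no
  Position 10: "ca" => no
Total occurrences: 1

1


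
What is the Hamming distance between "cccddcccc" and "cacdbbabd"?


Comparing "cccddcccc" and "cacdbbabd" position by position:
  Position 0: 'c' vs 'c' => same
  Position 1: 'c' vs 'a' => differ
  Position 2: 'c' vs 'c' => same
  Position 3: 'd' vs 'd' => same
  Position 4: 'd' vs 'b' => differ
  Position 5: 'c' vs 'b' => differ
  Position 6: 'c' vs 'a' => differ
  Position 7: 'c' vs 'b' => differ
  Position 8: 'c' vs 'd' => differ
Total differences (Hamming distance): 6

6
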